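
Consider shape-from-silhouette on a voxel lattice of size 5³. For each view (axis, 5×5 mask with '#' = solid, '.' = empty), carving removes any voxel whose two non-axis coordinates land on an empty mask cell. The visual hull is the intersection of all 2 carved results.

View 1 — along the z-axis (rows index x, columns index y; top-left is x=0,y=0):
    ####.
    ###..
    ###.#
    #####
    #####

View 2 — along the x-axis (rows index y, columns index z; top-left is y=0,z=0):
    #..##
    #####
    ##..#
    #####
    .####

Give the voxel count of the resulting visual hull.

|visual hull| = 82

full grid |V| = 125
[1] z-view keeps 21 columns → grid now 105
[2] x-view keeps 20 columns → grid now 82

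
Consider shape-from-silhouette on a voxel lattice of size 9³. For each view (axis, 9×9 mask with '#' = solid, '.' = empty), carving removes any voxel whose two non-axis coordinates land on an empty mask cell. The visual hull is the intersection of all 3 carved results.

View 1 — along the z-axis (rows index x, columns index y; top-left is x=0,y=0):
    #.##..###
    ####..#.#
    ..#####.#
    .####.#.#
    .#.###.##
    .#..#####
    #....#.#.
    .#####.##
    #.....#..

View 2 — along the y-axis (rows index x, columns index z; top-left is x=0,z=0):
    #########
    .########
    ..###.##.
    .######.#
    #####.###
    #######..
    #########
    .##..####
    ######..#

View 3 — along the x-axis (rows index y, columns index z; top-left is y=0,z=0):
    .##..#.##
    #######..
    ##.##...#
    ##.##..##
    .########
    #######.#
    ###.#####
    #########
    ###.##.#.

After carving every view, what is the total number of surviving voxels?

262 voxels

full grid |V| = 729
[1] z-view keeps 48 columns → grid now 432
[2] y-view keeps 66 columns → grid now 347
[3] x-view keeps 62 columns → grid now 262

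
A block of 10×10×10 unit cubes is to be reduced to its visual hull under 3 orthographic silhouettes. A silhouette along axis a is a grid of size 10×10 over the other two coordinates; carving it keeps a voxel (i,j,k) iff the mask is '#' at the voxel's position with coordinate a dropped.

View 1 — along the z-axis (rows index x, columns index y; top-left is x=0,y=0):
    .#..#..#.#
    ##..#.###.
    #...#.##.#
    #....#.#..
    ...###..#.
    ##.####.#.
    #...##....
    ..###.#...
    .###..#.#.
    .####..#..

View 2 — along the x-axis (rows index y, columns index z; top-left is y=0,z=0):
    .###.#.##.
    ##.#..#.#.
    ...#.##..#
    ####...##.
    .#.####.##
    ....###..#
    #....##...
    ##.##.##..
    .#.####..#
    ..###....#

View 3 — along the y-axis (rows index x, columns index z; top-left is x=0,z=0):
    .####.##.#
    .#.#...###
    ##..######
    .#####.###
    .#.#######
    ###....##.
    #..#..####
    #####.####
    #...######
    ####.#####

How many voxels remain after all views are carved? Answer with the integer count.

before carving: 1000 voxels (10×10×10)
carve view 1 (along z, XY-mask fill 46/100): 460 voxels remain
carve view 2 (along x, YZ-mask fill 51/100): 246 voxels remain
carve view 3 (along y, XZ-mask fill 72/100): 172 voxels remain

voxel count = 172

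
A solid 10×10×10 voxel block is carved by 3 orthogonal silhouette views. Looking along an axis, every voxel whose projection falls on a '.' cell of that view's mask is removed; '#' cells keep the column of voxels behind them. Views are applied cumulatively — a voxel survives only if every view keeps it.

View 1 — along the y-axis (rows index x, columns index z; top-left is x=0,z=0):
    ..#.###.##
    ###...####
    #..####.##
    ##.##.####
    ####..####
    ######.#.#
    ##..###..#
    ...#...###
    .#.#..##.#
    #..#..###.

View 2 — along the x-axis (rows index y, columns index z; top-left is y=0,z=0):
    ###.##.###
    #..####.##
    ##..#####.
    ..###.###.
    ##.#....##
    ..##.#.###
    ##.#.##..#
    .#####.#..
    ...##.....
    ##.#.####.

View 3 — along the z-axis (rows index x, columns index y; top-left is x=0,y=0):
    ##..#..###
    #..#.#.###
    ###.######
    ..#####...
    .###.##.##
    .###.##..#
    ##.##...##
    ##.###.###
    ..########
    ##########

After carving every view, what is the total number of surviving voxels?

265 voxels

initial block: 10^3 = 1000
step 1: project along y, AND mask (64/100) → |grid| = 640
step 2: project along x, AND mask (60/100) → |grid| = 384
step 3: project along z, AND mask (71/100) → |grid| = 265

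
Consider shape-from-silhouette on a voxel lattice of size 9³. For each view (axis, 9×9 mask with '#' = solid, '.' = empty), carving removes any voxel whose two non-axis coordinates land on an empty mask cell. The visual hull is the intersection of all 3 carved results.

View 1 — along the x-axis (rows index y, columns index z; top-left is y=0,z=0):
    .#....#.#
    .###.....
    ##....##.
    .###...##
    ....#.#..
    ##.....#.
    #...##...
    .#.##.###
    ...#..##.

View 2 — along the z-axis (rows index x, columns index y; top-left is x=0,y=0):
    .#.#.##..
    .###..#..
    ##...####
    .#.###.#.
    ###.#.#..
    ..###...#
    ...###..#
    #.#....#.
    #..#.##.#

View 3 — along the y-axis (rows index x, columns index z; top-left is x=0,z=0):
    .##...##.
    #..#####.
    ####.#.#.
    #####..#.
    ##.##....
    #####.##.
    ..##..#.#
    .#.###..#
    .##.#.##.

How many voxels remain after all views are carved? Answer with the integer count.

remaining voxels: 89

full grid |V| = 729
V1 x: intersect with YZ mask (32 set) -- 288 left
V2 z: intersect with XY mask (40 set) -- 141 left
V3 y: intersect with XZ mask (47 set) -- 89 left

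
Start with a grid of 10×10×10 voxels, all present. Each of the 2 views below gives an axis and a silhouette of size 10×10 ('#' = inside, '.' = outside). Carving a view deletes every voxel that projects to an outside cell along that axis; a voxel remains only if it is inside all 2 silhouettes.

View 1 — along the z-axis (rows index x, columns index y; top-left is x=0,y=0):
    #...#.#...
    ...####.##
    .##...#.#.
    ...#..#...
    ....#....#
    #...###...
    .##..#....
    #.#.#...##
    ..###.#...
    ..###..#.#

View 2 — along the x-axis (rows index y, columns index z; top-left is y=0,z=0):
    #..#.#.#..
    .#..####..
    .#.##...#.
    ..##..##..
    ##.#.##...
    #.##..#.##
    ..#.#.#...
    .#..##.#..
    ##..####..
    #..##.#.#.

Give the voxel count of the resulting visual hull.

remaining voxels: 171

before carving: 1000 voxels (10×10×10)
carve view 1 (along z, XY-mask fill 38/100): 380 voxels remain
carve view 2 (along x, YZ-mask fill 46/100): 171 voxels remain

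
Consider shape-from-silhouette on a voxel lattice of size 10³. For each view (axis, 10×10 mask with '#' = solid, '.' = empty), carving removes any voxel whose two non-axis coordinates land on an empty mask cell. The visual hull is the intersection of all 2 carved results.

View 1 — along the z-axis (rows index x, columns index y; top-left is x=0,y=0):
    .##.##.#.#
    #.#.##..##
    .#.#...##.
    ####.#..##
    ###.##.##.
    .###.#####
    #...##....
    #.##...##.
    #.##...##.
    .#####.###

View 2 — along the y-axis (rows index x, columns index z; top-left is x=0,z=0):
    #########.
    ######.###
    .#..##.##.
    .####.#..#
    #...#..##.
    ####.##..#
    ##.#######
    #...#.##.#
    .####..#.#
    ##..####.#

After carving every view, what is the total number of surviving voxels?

full grid |V| = 1000
carve view 1 (along z, XY-mask fill 59/100): 590 voxels remain
carve view 2 (along y, XZ-mask fill 67/100): 392 voxels remain

voxel count = 392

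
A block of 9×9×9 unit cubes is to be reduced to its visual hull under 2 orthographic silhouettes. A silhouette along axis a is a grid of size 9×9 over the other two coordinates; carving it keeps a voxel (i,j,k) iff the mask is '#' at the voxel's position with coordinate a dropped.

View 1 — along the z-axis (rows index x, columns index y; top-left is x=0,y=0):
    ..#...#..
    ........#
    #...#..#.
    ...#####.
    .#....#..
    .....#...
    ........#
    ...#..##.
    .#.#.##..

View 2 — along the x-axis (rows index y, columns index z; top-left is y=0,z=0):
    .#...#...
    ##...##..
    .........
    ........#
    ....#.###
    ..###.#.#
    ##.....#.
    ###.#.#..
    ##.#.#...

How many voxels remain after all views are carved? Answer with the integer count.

74 voxels

full grid |V| = 729
carve view 1 (along z, XY-mask fill 22/81): 198 voxels remain
carve view 2 (along x, YZ-mask fill 28/81): 74 voxels remain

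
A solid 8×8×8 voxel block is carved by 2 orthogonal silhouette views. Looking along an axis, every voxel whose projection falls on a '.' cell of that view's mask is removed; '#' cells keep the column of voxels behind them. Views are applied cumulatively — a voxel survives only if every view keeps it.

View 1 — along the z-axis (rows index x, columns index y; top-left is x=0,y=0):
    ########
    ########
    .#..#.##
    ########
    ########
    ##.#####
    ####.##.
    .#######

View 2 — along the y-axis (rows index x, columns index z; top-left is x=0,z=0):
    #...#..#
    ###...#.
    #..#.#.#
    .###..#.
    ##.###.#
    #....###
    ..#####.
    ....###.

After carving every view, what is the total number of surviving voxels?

231 voxels

initial block: 8^3 = 512
after view 1 [z-axis, 56 of 64 cells solid] → remaining = 448
after view 2 [y-axis, 33 of 64 cells solid] → remaining = 231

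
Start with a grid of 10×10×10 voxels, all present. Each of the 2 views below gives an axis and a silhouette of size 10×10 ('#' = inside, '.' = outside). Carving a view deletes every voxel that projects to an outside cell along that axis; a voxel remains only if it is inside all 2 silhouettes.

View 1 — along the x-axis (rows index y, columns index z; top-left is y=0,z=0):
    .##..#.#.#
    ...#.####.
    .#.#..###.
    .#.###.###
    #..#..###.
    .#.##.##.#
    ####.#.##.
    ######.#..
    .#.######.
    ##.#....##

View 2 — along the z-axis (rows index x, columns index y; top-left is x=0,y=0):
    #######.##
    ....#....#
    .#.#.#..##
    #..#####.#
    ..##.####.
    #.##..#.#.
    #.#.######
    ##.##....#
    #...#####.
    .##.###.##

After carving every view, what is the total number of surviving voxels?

initial block: 10^3 = 1000
V1 x: intersect with YZ mask (59 set) -- 590 left
V2 z: intersect with XY mask (60 set) -- 355 left

remaining voxels: 355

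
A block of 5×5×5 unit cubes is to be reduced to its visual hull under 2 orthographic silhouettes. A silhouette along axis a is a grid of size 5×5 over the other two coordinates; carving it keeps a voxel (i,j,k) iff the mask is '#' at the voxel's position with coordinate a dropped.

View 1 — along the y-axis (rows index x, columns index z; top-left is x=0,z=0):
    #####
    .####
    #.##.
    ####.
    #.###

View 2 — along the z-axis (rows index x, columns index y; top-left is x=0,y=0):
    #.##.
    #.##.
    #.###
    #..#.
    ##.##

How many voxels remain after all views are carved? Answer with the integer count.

63 voxels

before carving: 125 voxels (5×5×5)
carve view 1 (along y, XZ-mask fill 20/25): 100 voxels remain
carve view 2 (along z, XY-mask fill 16/25): 63 voxels remain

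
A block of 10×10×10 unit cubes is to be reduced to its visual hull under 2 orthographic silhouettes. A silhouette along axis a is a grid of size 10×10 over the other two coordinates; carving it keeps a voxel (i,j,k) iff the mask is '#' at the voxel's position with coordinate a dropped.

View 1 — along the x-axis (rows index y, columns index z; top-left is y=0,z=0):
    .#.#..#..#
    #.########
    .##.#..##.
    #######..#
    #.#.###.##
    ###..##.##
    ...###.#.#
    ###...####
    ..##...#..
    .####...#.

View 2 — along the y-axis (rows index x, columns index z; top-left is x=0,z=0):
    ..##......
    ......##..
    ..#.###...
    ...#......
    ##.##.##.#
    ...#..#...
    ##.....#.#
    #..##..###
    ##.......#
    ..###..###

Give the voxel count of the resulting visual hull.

before carving: 1000 voxels (10×10×10)
carve view 1 (along x, YZ-mask fill 60/100): 600 voxels remain
carve view 2 (along y, XZ-mask fill 37/100): 223 voxels remain

223 voxels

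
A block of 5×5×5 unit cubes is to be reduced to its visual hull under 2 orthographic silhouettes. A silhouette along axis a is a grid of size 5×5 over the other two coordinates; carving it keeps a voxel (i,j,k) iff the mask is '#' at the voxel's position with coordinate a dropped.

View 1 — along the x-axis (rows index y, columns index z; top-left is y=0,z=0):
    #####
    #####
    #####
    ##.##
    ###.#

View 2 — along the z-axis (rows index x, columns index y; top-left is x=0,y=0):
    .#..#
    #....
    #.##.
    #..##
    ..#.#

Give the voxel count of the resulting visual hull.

50 voxels

before carving: 125 voxels (5×5×5)
step 1: project along x, AND mask (23/25) → |grid| = 115
step 2: project along z, AND mask (11/25) → |grid| = 50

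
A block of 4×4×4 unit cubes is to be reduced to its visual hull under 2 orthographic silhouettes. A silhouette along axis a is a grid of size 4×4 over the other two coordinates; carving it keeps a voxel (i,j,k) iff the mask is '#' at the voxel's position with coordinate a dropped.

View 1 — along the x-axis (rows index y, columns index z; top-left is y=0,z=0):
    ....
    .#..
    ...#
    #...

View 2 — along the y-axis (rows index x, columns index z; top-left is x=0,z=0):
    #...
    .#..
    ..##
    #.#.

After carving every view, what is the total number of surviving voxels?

remaining voxels: 4

initial block: 4^3 = 64
after view 1 [x-axis, 3 of 16 cells solid] → remaining = 12
after view 2 [y-axis, 6 of 16 cells solid] → remaining = 4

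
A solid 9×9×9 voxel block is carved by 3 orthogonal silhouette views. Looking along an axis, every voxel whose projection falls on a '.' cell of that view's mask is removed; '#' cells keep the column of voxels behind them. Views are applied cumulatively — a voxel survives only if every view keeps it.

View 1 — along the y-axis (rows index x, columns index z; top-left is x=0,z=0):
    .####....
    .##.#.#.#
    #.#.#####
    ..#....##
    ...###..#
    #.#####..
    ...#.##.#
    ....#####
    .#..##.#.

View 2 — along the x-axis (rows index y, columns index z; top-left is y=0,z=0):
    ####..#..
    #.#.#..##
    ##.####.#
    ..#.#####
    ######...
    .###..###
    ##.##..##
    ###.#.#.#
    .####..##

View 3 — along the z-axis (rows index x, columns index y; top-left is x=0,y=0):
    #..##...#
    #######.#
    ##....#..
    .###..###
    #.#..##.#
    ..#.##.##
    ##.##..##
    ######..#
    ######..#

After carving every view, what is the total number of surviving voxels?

initial block: 9^3 = 729
  1. axis=1 (XZ plane), |mask|=42  ⇒  voxels=378
  2. axis=0 (YZ plane), |mask|=53  ⇒  voxels=246
  3. axis=2 (XY plane), |mask|=51  ⇒  voxels=150

remaining voxels: 150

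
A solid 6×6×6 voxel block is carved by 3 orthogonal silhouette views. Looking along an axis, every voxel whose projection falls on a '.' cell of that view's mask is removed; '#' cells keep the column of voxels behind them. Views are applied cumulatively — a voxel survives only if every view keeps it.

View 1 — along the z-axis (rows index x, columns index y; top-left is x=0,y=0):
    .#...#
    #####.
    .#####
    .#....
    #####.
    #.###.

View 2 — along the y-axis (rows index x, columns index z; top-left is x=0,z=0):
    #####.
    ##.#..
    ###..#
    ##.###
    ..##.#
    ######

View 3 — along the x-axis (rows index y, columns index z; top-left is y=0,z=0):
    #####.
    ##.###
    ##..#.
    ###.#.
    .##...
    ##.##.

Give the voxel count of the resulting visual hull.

full grid |V| = 216
[1] z-view keeps 22 columns → grid now 132
[2] y-view keeps 26 columns → grid now 89
[3] x-view keeps 23 columns → grid now 56

voxel count = 56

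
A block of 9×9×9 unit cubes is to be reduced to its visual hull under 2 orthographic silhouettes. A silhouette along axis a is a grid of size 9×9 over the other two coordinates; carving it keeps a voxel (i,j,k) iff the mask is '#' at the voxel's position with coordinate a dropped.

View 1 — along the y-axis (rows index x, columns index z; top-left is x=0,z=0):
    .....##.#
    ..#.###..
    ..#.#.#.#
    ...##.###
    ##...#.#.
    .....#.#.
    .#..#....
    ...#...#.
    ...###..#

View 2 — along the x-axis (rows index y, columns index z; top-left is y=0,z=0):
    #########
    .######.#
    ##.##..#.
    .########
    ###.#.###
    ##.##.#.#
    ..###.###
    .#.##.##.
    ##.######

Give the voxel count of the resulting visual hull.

208 voxels

before carving: 729 voxels (9×9×9)
[1] y-view keeps 30 columns → grid now 270
[2] x-view keeps 61 columns → grid now 208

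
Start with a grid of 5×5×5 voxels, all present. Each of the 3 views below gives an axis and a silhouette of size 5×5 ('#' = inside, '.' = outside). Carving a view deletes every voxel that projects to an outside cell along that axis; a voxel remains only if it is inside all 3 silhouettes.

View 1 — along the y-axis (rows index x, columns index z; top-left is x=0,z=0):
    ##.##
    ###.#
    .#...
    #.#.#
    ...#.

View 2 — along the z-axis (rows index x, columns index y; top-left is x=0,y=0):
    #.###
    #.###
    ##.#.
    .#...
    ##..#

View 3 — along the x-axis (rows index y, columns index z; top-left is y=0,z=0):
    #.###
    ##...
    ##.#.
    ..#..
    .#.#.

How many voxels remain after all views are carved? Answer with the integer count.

|visual hull| = 19

before carving: 125 voxels (5×5×5)
  1. axis=1 (XZ plane), |mask|=13  ⇒  voxels=65
  2. axis=2 (XY plane), |mask|=15  ⇒  voxels=41
  3. axis=0 (YZ plane), |mask|=12  ⇒  voxels=19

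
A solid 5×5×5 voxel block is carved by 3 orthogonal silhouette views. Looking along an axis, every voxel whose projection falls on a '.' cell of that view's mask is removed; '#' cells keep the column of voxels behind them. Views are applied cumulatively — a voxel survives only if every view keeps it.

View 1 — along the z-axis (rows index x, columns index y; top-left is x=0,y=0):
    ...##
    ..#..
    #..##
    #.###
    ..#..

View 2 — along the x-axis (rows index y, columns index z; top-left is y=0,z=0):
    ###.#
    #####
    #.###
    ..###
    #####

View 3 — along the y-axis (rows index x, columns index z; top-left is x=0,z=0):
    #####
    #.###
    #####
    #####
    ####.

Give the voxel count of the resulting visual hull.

before carving: 125 voxels (5×5×5)
carve view 1 (along z, XY-mask fill 11/25): 55 voxels remain
carve view 2 (along x, YZ-mask fill 21/25): 44 voxels remain
carve view 3 (along y, XZ-mask fill 23/25): 43 voxels remain

43 voxels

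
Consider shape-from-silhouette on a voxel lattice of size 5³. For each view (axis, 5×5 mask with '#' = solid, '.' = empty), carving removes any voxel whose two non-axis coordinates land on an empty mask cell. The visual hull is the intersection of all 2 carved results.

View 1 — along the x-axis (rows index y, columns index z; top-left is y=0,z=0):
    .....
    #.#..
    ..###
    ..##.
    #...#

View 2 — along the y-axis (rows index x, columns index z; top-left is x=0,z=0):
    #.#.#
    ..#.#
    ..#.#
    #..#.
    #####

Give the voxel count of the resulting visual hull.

start: 5×5×5 = 125 voxels
carve view 1 (along x, YZ-mask fill 9/25): 45 voxels remain
carve view 2 (along y, XZ-mask fill 14/25): 30 voxels remain

remaining voxels: 30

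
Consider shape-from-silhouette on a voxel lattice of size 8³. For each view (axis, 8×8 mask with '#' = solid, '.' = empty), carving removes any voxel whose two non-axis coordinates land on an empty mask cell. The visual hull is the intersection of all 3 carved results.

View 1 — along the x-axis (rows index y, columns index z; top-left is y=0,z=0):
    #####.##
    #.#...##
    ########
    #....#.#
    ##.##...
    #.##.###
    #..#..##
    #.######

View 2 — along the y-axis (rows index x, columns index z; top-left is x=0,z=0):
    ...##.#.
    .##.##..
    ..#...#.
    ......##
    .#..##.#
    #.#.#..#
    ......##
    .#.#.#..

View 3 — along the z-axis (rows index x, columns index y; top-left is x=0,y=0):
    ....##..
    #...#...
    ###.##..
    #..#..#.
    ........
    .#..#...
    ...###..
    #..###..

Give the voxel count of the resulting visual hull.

initial block: 8^3 = 512
V1 x: intersect with YZ mask (43 set) -- 344 left
V2 y: intersect with XZ mask (24 set) -- 124 left
V3 z: intersect with XY mask (21 set) -- 37 left

remaining voxels: 37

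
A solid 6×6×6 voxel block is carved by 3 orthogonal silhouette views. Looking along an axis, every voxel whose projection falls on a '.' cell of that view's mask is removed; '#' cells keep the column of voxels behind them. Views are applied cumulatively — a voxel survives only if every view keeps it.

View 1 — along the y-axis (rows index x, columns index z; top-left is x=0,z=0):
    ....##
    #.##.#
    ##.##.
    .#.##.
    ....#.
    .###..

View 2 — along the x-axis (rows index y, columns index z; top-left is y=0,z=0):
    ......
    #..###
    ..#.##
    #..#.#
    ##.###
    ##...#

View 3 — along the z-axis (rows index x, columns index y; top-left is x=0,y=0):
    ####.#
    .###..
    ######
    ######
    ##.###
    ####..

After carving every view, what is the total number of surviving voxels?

voxel count = 39

before carving: 216 voxels (6×6×6)
  1. axis=1 (XZ plane), |mask|=17  ⇒  voxels=102
  2. axis=0 (YZ plane), |mask|=18  ⇒  voxels=50
  3. axis=2 (XY plane), |mask|=29  ⇒  voxels=39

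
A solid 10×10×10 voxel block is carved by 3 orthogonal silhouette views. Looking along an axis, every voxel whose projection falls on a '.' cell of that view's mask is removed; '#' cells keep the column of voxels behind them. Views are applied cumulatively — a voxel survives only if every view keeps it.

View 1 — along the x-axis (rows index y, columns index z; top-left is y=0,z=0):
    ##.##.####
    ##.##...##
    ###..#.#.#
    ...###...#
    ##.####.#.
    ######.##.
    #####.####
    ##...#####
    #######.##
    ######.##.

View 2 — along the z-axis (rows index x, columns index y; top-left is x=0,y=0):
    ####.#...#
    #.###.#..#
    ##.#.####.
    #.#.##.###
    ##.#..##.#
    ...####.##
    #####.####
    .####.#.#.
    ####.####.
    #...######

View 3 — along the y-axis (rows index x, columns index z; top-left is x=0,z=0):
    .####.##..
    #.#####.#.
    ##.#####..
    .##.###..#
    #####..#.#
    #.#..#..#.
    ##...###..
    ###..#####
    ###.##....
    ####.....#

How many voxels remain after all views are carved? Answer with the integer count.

voxel count = 288

start: 10×10×10 = 1000 voxels
V1 x: intersect with YZ mask (72 set) -- 720 left
V2 z: intersect with XY mask (68 set) -- 491 left
V3 y: intersect with XZ mask (60 set) -- 288 left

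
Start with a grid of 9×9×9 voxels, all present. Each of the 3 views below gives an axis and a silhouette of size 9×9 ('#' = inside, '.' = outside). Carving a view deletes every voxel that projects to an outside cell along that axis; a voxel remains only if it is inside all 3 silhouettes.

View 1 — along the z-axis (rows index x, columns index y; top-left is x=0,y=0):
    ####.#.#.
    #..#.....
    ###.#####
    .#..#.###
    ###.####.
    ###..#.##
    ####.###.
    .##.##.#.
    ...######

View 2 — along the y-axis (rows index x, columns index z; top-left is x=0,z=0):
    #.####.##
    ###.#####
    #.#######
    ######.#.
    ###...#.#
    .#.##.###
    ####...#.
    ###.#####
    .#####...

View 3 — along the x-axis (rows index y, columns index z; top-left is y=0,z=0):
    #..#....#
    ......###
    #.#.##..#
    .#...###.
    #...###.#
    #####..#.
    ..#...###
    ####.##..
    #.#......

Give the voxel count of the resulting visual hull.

start: 9×9×9 = 729 voxels
carve view 1 (along z, XY-mask fill 52/81): 468 voxels remain
carve view 2 (along y, XZ-mask fill 59/81): 333 voxels remain
carve view 3 (along x, YZ-mask fill 38/81): 161 voxels remain

remaining voxels: 161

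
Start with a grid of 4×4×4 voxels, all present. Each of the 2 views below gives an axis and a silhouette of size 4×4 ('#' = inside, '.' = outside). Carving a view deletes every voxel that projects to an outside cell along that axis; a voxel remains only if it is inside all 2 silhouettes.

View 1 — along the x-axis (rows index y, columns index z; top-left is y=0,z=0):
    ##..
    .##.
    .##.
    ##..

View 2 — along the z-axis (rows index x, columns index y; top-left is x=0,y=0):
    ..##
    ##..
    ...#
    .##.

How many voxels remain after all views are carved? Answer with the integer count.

full grid |V| = 64
  1. axis=0 (YZ plane), |mask|=8  ⇒  voxels=32
  2. axis=2 (XY plane), |mask|=7  ⇒  voxels=14

voxel count = 14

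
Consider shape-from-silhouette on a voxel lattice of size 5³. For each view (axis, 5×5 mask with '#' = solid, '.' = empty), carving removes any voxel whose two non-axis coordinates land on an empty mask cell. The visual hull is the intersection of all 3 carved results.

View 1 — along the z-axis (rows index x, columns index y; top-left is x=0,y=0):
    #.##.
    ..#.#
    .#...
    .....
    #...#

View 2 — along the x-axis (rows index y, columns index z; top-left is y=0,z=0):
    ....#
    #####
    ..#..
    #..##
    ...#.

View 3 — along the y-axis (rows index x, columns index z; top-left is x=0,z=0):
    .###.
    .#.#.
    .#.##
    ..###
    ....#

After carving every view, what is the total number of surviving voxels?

start: 5×5×5 = 125 voxels
step 1: project along z, AND mask (8/25) → |grid| = 40
step 2: project along x, AND mask (11/25) → |grid| = 14
step 3: project along y, AND mask (12/25) → |grid| = 7

7 voxels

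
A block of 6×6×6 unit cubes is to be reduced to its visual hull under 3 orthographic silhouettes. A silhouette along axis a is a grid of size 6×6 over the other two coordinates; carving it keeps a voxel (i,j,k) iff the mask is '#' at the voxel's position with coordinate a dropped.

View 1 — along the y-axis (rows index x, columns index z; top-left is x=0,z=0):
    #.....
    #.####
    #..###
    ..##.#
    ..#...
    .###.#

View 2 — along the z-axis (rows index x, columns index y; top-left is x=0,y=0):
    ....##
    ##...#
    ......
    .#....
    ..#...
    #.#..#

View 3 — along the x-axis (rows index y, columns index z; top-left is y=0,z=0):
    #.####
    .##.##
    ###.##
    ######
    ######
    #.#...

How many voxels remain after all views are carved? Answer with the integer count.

remaining voxels: 22

initial block: 6^3 = 216
V1 y: intersect with XZ mask (18 set) -- 108 left
V2 z: intersect with XY mask (10 set) -- 33 left
V3 x: intersect with YZ mask (28 set) -- 22 left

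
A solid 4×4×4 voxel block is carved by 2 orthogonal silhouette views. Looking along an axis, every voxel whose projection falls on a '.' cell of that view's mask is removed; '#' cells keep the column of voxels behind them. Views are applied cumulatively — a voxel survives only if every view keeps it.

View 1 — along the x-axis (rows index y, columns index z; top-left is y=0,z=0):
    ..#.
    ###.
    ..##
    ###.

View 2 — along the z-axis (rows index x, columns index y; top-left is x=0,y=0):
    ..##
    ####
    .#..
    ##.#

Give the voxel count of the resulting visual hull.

before carving: 64 voxels (4×4×4)
carve view 1 (along x, YZ-mask fill 9/16): 36 voxels remain
carve view 2 (along z, XY-mask fill 10/16): 24 voxels remain

voxel count = 24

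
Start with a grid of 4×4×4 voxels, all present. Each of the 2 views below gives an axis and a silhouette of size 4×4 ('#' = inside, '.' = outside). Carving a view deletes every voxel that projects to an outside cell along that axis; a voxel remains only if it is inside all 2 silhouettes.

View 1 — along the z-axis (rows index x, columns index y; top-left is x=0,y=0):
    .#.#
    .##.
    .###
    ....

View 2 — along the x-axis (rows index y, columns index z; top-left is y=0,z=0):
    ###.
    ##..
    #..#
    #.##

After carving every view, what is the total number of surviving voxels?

|visual hull| = 16

initial block: 4^3 = 64
  1. axis=2 (XY plane), |mask|=7  ⇒  voxels=28
  2. axis=0 (YZ plane), |mask|=10  ⇒  voxels=16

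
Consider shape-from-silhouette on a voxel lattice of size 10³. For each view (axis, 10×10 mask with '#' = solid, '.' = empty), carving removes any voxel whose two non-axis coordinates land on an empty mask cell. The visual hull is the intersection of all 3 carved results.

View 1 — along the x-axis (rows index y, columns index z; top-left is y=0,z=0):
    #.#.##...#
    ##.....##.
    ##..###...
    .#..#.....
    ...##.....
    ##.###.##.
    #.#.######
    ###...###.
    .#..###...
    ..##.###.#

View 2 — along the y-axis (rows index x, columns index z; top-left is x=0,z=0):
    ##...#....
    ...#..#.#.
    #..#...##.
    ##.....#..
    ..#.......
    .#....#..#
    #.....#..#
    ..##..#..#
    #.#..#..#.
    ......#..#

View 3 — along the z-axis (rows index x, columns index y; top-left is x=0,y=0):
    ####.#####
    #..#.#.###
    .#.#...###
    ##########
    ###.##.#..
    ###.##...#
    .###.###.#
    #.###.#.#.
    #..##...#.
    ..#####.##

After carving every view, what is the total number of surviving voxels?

initial block: 10^3 = 1000
carve view 1 (along x, YZ-mask fill 49/100): 490 voxels remain
carve view 2 (along y, XZ-mask fill 30/100): 140 voxels remain
carve view 3 (along z, XY-mask fill 66/100): 88 voxels remain

|visual hull| = 88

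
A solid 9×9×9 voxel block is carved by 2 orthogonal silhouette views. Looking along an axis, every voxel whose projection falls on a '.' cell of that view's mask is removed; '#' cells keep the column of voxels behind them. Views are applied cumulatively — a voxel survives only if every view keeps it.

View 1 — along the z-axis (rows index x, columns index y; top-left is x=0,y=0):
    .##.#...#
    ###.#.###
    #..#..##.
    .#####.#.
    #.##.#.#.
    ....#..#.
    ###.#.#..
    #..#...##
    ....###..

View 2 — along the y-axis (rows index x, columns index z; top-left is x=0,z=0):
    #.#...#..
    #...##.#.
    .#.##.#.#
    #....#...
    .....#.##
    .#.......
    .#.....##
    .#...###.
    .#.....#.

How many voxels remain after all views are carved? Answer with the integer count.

126 voxels

initial block: 9^3 = 729
[1] z-view keeps 40 columns → grid now 360
[2] y-view keeps 27 columns → grid now 126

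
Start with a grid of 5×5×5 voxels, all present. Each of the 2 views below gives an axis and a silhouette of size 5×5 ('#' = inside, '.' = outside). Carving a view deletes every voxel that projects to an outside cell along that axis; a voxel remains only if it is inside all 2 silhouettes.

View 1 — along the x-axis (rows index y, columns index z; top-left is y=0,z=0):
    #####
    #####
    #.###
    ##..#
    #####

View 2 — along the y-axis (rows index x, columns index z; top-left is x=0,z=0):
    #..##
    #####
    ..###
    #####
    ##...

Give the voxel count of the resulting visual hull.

full grid |V| = 125
  1. axis=0 (YZ plane), |mask|=22  ⇒  voxels=110
  2. axis=1 (XZ plane), |mask|=18  ⇒  voxels=80

80 voxels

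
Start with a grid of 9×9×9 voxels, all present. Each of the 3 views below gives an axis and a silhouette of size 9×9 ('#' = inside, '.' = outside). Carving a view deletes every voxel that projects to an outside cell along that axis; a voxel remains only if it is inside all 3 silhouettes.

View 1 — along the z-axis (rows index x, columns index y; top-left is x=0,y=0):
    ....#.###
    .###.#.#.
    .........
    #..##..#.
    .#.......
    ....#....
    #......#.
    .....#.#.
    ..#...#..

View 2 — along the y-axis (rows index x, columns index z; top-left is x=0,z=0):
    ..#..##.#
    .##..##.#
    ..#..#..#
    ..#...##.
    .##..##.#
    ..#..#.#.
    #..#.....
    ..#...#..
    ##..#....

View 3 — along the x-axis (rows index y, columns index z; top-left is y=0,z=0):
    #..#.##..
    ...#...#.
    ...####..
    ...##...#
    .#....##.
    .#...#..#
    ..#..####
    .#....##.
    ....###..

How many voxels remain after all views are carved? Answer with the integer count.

voxel count = 26

before carving: 729 voxels (9×9×9)
V1 z: intersect with XY mask (21 set) -- 189 left
V2 y: intersect with XZ mask (30 set) -- 75 left
V3 x: intersect with YZ mask (30 set) -- 26 left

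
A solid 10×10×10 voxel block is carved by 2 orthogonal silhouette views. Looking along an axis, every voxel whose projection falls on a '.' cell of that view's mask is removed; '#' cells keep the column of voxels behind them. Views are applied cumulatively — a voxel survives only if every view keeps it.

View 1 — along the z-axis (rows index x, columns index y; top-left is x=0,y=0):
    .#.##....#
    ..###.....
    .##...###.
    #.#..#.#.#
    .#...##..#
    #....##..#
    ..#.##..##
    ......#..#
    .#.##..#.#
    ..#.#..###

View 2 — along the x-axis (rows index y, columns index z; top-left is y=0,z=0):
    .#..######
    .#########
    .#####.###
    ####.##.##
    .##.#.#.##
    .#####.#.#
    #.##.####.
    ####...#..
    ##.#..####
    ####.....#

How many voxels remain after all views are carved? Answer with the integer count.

before carving: 1000 voxels (10×10×10)
  1. axis=2 (XY plane), |mask|=42  ⇒  voxels=420
  2. axis=0 (YZ plane), |mask|=69  ⇒  voxels=281

voxel count = 281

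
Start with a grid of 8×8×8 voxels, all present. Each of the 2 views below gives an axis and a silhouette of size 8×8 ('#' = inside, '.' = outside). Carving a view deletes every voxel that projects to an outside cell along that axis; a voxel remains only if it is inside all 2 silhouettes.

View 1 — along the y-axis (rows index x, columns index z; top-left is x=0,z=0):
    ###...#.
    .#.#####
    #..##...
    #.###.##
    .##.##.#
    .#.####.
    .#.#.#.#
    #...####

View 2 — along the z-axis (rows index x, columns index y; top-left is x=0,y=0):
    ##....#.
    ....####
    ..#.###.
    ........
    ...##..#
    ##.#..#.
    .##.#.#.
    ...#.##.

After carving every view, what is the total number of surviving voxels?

start: 8×8×8 = 512 voxels
after view 1 [y-axis, 38 of 64 cells solid] → remaining = 304
after view 2 [z-axis, 25 of 64 cells solid] → remaining = 114

remaining voxels: 114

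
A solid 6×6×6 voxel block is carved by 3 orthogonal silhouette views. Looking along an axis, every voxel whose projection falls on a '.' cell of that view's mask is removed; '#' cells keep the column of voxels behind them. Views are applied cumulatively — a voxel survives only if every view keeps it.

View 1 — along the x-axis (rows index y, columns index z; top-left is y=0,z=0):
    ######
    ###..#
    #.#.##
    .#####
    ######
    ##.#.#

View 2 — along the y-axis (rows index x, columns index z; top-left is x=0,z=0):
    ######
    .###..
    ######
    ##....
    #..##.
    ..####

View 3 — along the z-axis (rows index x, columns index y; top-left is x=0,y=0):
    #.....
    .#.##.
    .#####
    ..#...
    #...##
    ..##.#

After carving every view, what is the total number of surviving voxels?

|visual hull| = 55

start: 6×6×6 = 216 voxels
carve view 1 (along x, YZ-mask fill 29/36): 174 voxels remain
carve view 2 (along y, XZ-mask fill 24/36): 114 voxels remain
carve view 3 (along z, XY-mask fill 16/36): 55 voxels remain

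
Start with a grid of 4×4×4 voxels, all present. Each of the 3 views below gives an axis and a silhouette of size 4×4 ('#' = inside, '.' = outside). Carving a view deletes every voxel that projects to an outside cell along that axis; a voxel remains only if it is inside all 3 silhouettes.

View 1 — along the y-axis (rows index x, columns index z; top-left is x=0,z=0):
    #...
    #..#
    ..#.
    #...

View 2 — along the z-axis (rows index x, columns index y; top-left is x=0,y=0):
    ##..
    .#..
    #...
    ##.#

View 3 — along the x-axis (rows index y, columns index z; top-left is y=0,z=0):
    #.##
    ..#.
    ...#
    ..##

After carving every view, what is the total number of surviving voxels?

|visual hull| = 3

start: 4×4×4 = 64 voxels
after view 1 [y-axis, 5 of 16 cells solid] → remaining = 20
after view 2 [z-axis, 7 of 16 cells solid] → remaining = 8
after view 3 [x-axis, 7 of 16 cells solid] → remaining = 3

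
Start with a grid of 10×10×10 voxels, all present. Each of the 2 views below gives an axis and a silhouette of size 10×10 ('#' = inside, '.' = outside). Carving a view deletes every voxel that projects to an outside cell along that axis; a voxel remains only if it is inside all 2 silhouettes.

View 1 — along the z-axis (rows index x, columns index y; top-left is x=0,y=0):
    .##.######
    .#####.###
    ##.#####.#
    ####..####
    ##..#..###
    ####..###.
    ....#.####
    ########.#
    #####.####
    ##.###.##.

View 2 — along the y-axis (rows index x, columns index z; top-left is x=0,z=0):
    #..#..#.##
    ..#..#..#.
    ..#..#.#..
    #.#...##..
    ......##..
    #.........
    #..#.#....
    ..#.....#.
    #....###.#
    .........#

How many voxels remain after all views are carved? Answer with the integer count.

|visual hull| = 224

before carving: 1000 voxels (10×10×10)
  1. axis=2 (XY plane), |mask|=75  ⇒  voxels=750
  2. axis=1 (XZ plane), |mask|=29  ⇒  voxels=224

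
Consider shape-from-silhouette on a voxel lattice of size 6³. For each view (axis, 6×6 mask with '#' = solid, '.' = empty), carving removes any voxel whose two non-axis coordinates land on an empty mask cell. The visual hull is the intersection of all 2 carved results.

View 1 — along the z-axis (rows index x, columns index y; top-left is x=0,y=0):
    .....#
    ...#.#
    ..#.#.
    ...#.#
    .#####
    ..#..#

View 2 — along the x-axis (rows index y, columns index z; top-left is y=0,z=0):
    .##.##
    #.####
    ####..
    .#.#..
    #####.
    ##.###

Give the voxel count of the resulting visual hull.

remaining voxels: 58

before carving: 216 voxels (6×6×6)
after view 1 [z-axis, 14 of 36 cells solid] → remaining = 84
after view 2 [x-axis, 25 of 36 cells solid] → remaining = 58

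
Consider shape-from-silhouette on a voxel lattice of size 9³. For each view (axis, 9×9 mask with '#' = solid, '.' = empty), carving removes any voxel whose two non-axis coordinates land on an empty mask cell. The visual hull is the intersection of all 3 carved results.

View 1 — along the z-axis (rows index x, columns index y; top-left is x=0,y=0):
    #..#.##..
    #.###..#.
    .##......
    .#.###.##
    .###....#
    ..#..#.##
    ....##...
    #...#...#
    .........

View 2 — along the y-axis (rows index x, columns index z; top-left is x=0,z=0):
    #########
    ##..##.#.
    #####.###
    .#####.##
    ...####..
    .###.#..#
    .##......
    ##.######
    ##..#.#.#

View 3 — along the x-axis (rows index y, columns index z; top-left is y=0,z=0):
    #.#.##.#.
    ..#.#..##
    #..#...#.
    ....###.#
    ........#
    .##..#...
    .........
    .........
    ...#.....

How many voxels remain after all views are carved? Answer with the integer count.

|visual hull| = 58

start: 9×9×9 = 729 voxels
V1 z: intersect with XY mask (30 set) -- 270 left
V2 y: intersect with XZ mask (53 set) -- 183 left
V3 x: intersect with YZ mask (21 set) -- 58 left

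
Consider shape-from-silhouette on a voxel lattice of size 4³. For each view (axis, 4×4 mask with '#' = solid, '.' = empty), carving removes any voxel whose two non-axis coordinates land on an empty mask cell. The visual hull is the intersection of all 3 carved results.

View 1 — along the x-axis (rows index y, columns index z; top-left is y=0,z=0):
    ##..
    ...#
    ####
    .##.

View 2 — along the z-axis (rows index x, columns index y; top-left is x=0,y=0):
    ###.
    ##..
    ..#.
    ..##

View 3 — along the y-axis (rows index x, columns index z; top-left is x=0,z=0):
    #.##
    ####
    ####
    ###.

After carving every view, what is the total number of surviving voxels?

17 voxels

before carving: 64 voxels (4×4×4)
after view 1 [x-axis, 9 of 16 cells solid] → remaining = 36
after view 2 [z-axis, 8 of 16 cells solid] → remaining = 20
after view 3 [y-axis, 14 of 16 cells solid] → remaining = 17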